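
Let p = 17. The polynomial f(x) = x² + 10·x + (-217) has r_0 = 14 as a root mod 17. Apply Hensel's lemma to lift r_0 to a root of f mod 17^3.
r_2 = 1935 (mod 4913)

Hensel: r_{i+1} = r_i − f(r_i)·(f′(r_i))^{-1} mod 17^{i+2}, f′(x) = 2x + 10. Iterate:
  r_0 = 14 (mod 17)
  r_1 = 201 (mod 289)
  r_2 = 1935 (mod 4913)
Final: r = 1935 satisfies f(r) ≡ 0 mod 17^3.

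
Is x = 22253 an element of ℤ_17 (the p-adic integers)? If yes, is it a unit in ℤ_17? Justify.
x ∈ ℤ_17 but not a unit; v_17(x) = 2 > 0

ℤ_17 = {x ∈ ℚ_17 : v_17(x) ≥ 0} and ℤ_17^× = {x ∈ ℤ_17 : v_17(x) = 0}. Here v_17(22253) = v_17(num) − v_17(den) = 2; compare against these criteria.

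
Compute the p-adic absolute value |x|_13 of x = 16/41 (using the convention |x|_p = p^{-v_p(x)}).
|16/41|_13 = 1

Step 1 — compute v_13(x) by factoring powers of 13 out of the numerator and denominator: v_13(16/41) = 0. Step 2 — apply |x|_p = p^{-v_p(x)} = 13^{0} = 1.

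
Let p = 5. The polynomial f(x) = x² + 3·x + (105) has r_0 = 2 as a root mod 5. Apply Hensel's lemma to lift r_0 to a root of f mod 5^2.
r_1 = 7 (mod 25)

Hensel: r_{i+1} = r_i − f(r_i)·(f′(r_i))^{-1} mod 5^{i+2}, f′(x) = 2x + 3. Iterate:
  r_0 = 2 (mod 5)
  r_1 = 7 (mod 25)
Final: r = 7 satisfies f(r) ≡ 0 mod 5^2.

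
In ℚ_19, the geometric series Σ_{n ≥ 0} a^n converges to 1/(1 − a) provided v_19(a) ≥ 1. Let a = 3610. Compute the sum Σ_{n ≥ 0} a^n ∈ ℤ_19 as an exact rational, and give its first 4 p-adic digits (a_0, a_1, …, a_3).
Σ a^n = 1/(1 − a) = -1/3609;  first 4 digits = (1, 0, 10, 0)

v_19(a) = 2 ≥ 1, so the series converges in ℤ_19 to 1/(1 − a) = 1/(1 − 3610) = -1/3609. Expand this rational in ℤ_19: compute digits iteratively via d_i = x_i mod 19, x_{i+1} = (x_i − d_i)/19. The first 4 digits are (1, 0, 10, 0).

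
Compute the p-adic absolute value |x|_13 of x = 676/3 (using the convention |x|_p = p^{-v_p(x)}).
|676/3|_13 = 1/169

Step 1 — compute v_13(x) by factoring powers of 13 out of the numerator and denominator: v_13(676/3) = 2. Step 2 — apply |x|_p = p^{-v_p(x)} = 13^{-2} = 1/169.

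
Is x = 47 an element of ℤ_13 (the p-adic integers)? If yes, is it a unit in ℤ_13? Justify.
x ∈ ℤ_13^× (unit); v_13(x) = 0

ℤ_13 = {x ∈ ℚ_13 : v_13(x) ≥ 0} and ℤ_13^× = {x ∈ ℤ_13 : v_13(x) = 0}. Here v_13(47) = v_13(num) − v_13(den) = 0; compare against these criteria.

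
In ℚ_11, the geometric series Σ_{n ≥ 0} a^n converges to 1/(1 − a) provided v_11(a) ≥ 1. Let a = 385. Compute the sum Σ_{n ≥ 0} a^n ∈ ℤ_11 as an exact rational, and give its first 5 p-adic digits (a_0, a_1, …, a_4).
Σ a^n = 1/(1 − a) = -1/384;  first 5 digits = (1, 2, 7, 9, 7)

v_11(a) = 1 ≥ 1, so the series converges in ℤ_11 to 1/(1 − a) = 1/(1 − 385) = -1/384. Expand this rational in ℤ_11: compute digits iteratively via d_i = x_i mod 11, x_{i+1} = (x_i − d_i)/11. The first 5 digits are (1, 2, 7, 9, 7).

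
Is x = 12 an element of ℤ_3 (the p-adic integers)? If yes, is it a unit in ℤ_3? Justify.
x ∈ ℤ_3 but not a unit; v_3(x) = 1 > 0

ℤ_3 = {x ∈ ℚ_3 : v_3(x) ≥ 0} and ℤ_3^× = {x ∈ ℤ_3 : v_3(x) = 0}. Here v_3(12) = v_3(num) − v_3(den) = 1; compare against these criteria.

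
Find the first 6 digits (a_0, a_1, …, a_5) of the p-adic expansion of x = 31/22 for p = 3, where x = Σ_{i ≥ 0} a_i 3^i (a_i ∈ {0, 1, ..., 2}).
(a_0, …, a_5) = (1, 0, 1, 2, 1, 2)

v_3(31/22) = 0 (numerator and denominator both coprime to 3), so x ∈ ℤ_3^×. Compute digits iteratively via a_i = x_i mod 3, x_{i+1} = (x_i − a_i)/3, with x_0 = x:
  x_0 = 31/22;  a_0 = 1;  x_1 = (x_0 − 1)/3 = 3/22
  x_1 = 3/22;  a_1 = 0;  x_2 = (x_1 − 0)/3 = 1/22
  x_2 = 1/22;  a_2 = 1;  x_3 = (x_2 − 1)/3 = -7/22
  x_3 = -7/22;  a_3 = 2;  x_4 = (x_3 − 2)/3 = -17/22
  x_4 = -17/22;  a_4 = 1;  x_5 = (x_4 − 1)/3 = -13/22
  x_5 = -13/22;  a_5 = 2;  x_6 = (x_5 − 2)/3 = -19/22
Digits: (1, 0, 1, 2, 1, 2).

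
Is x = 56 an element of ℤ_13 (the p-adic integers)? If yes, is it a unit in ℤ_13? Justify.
x ∈ ℤ_13^× (unit); v_13(x) = 0

ℤ_13 = {x ∈ ℚ_13 : v_13(x) ≥ 0} and ℤ_13^× = {x ∈ ℤ_13 : v_13(x) = 0}. Here v_13(56) = v_13(num) − v_13(den) = 0; compare against these criteria.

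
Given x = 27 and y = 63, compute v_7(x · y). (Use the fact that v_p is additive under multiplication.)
v_7(1701) = 1

v_p(x) = 0 (factor: 27 = 7^0 · 27); v_p(y) = 1 (factor: 63 = 7^1 · 9). Additivity: v_p(xy) = v_p(x) + v_p(y) = 0 + 1 = 1. (Direct check: xy = 1701 = 7^1 · (243).)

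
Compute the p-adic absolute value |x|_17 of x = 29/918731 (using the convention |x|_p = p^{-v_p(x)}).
|29/918731|_17 = 83521

Step 1 — compute v_17(x) by factoring powers of 17 out of the numerator and denominator: v_17(29/918731) = -4. Step 2 — apply |x|_p = p^{-v_p(x)} = 17^{4} = 83521.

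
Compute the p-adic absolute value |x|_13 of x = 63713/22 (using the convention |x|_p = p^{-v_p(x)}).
|63713/22|_13 = 1/2197

Step 1 — compute v_13(x) by factoring powers of 13 out of the numerator and denominator: v_13(63713/22) = 3. Step 2 — apply |x|_p = p^{-v_p(x)} = 13^{-3} = 1/2197.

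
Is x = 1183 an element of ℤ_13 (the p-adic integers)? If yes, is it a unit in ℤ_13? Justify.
x ∈ ℤ_13 but not a unit; v_13(x) = 2 > 0

ℤ_13 = {x ∈ ℚ_13 : v_13(x) ≥ 0} and ℤ_13^× = {x ∈ ℤ_13 : v_13(x) = 0}. Here v_13(1183) = v_13(num) − v_13(den) = 2; compare against these criteria.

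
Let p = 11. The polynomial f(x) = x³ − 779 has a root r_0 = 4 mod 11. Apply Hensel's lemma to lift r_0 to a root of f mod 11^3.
r_2 = 939 (mod 1331)

Hensel: r_{i+1} = r_i − f(r_i)/f′(r_i) mod 11^{i+2}, where f′(x) = 3x². Iterate:
  r_0 = 4 (mod 11)
  r_1 = 92 (mod 121)
  r_2 = 939 (mod 1331)
Final: r = 939 with f(r) ≡ 0 mod 11^3.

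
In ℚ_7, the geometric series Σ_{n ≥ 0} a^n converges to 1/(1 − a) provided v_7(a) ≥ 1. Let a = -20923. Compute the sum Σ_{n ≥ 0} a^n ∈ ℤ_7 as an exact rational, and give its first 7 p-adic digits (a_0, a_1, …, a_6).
Σ a^n = 1/(1 − a) = 1/20924;  first 7 digits = (1, 0, 0, 2, 5, 5, 3)

v_7(a) = 3 ≥ 1, so the series converges in ℤ_7 to 1/(1 − a) = 1/(1 − (-20923)) = 1/20924. Expand this rational in ℤ_7: compute digits iteratively via d_i = x_i mod 7, x_{i+1} = (x_i − d_i)/7. The first 7 digits are (1, 0, 0, 2, 5, 5, 3).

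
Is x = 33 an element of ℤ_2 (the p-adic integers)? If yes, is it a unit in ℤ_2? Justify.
x ∈ ℤ_2^× (unit); v_2(x) = 0

ℤ_2 = {x ∈ ℚ_2 : v_2(x) ≥ 0} and ℤ_2^× = {x ∈ ℤ_2 : v_2(x) = 0}. Here v_2(33) = v_2(num) − v_2(den) = 0; compare against these criteria.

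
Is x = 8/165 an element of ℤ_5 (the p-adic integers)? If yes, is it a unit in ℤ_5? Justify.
x ∉ ℤ_5 (v_5(x) = -1 < 0)

ℤ_5 = {x ∈ ℚ_5 : v_5(x) ≥ 0} and ℤ_5^× = {x ∈ ℤ_5 : v_5(x) = 0}. Here v_5(8/165) = v_5(num) − v_5(den) = -1; compare against these criteria.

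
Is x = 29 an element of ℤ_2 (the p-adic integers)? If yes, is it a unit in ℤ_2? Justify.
x ∈ ℤ_2^× (unit); v_2(x) = 0

ℤ_2 = {x ∈ ℚ_2 : v_2(x) ≥ 0} and ℤ_2^× = {x ∈ ℤ_2 : v_2(x) = 0}. Here v_2(29) = v_2(num) − v_2(den) = 0; compare against these criteria.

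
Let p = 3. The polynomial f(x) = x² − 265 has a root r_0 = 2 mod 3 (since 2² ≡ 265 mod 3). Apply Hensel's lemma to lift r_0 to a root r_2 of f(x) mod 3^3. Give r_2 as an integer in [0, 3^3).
r_2 = 20 (mod 27)

Hensel's recurrence: r_{i+1} = r_i − f(r_i)·(f′(r_i))^{-1} mod 3^{i+2}, with f′(x) = 2x. Iterate:
  r_0 = 2 (mod 3)
  r_1 = 2 (mod 9)
  r_2 = 20 (mod 27)
Final: r_2 = 20, and one checks f(r_2) ≡ 0 mod 3^3.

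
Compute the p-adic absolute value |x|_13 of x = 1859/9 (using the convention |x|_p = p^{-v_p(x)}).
|1859/9|_13 = 1/169

Step 1 — compute v_13(x) by factoring powers of 13 out of the numerator and denominator: v_13(1859/9) = 2. Step 2 — apply |x|_p = p^{-v_p(x)} = 13^{-2} = 1/169.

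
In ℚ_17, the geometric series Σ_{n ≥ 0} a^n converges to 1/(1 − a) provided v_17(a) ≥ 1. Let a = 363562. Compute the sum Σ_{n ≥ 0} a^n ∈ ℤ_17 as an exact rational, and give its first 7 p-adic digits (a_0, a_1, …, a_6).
Σ a^n = 1/(1 − a) = -1/363561;  first 7 digits = (1, 0, 0, 6, 4, 0, 2)

v_17(a) = 3 ≥ 1, so the series converges in ℤ_17 to 1/(1 − a) = 1/(1 − 363562) = -1/363561. Expand this rational in ℤ_17: compute digits iteratively via d_i = x_i mod 17, x_{i+1} = (x_i − d_i)/17. The first 7 digits are (1, 0, 0, 6, 4, 0, 2).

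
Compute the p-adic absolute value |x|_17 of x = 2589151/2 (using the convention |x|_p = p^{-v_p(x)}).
|2589151/2|_17 = 1/83521

Step 1 — compute v_17(x) by factoring powers of 17 out of the numerator and denominator: v_17(2589151/2) = 4. Step 2 — apply |x|_p = p^{-v_p(x)} = 17^{-4} = 1/83521.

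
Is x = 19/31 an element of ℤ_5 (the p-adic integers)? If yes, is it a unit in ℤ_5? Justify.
x ∈ ℤ_5^× (unit); v_5(x) = 0

ℤ_5 = {x ∈ ℚ_5 : v_5(x) ≥ 0} and ℤ_5^× = {x ∈ ℤ_5 : v_5(x) = 0}. Here v_5(19/31) = v_5(num) − v_5(den) = 0; compare against these criteria.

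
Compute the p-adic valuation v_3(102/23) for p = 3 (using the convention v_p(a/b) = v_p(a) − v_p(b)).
v_3(102/23) = 1

Factor powers of 3 from the numerator and denominator of the reduced fraction: 102 = 3^1 · 34 and 23 = 3^0 · 23. Apply v_p(a/b) = v_p(a) − v_p(b): v_3(102/23) = 1 − 0 = 1.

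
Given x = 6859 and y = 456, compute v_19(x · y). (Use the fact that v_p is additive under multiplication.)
v_19(3127704) = 4

v_p(x) = 3 (factor: 6859 = 19^3 · 1); v_p(y) = 1 (factor: 456 = 19^1 · 24). Additivity: v_p(xy) = v_p(x) + v_p(y) = 3 + 1 = 4. (Direct check: xy = 3127704 = 19^4 · (24).)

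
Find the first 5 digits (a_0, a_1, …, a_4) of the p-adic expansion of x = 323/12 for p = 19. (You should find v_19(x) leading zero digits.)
(a_0, …, a_4) = (0, 3, 11, 1, 11)

v_19(323/12) = 1, so a_0 = ... = a_0 = 0. Factor out: x = 19^1 · u with u = 17/12 a unit in ℤ_19. Expand u iteratively via a_{v+i} = u_i mod 19, u_{i+1} = (u_i − a_{v+i})/19:
  u_0 = 17/12;  a_1 = 3;  u_1 = (u_0 − 3)/19 = -1/12
  u_1 = -1/12;  a_2 = 11;  u_2 = (u_1 − 11)/19 = -7/12
  u_2 = -7/12;  a_3 = 1;  u_3 = (u_2 − 1)/19 = -1/12
  u_3 = -1/12;  a_4 = 11;  u_4 = (u_3 − 11)/19 = -7/12
Digits: (0, 3, 11, 1, 11).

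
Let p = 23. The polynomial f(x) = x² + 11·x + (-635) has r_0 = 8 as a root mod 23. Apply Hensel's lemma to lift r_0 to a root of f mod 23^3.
r_2 = 3964 (mod 12167)

Hensel: r_{i+1} = r_i − f(r_i)·(f′(r_i))^{-1} mod 23^{i+2}, f′(x) = 2x + 11. Iterate:
  r_0 = 8 (mod 23)
  r_1 = 261 (mod 529)
  r_2 = 3964 (mod 12167)
Final: r = 3964 satisfies f(r) ≡ 0 mod 23^3.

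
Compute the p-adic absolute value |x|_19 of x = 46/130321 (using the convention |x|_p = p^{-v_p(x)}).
|46/130321|_19 = 130321

Step 1 — compute v_19(x) by factoring powers of 19 out of the numerator and denominator: v_19(46/130321) = -4. Step 2 — apply |x|_p = p^{-v_p(x)} = 19^{4} = 130321.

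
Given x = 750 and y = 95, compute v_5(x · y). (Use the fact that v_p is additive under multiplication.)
v_5(71250) = 4

v_p(x) = 3 (factor: 750 = 5^3 · 6); v_p(y) = 1 (factor: 95 = 5^1 · 19). Additivity: v_p(xy) = v_p(x) + v_p(y) = 3 + 1 = 4. (Direct check: xy = 71250 = 5^4 · (114).)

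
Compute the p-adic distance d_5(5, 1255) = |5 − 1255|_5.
d_5(5, 1255) = 1/625

Step 1 — x − y = 5 − 1255 = -1250. Step 2 — v_5(-1250) = 4 (factor: -1250 = −(5^4 · 2); the sign does not affect v_p). Step 3 — |x − y|_5 = 5^{-4} = 1/625.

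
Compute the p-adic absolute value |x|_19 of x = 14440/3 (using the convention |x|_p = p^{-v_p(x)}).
|14440/3|_19 = 1/361

Step 1 — compute v_19(x) by factoring powers of 19 out of the numerator and denominator: v_19(14440/3) = 2. Step 2 — apply |x|_p = p^{-v_p(x)} = 19^{-2} = 1/361.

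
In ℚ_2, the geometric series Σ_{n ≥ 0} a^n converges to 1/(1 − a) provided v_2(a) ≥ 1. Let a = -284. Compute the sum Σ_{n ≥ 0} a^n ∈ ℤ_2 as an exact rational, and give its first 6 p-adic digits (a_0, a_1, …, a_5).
Σ a^n = 1/(1 − a) = 1/285;  first 6 digits = (1, 0, 1, 0, 1, 1)

v_2(a) = 2 ≥ 1, so the series converges in ℤ_2 to 1/(1 − a) = 1/(1 − (-284)) = 1/285. Expand this rational in ℤ_2: compute digits iteratively via d_i = x_i mod 2, x_{i+1} = (x_i − d_i)/2. The first 6 digits are (1, 0, 1, 0, 1, 1).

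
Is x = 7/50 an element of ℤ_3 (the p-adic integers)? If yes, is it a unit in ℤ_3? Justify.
x ∈ ℤ_3^× (unit); v_3(x) = 0

ℤ_3 = {x ∈ ℚ_3 : v_3(x) ≥ 0} and ℤ_3^× = {x ∈ ℤ_3 : v_3(x) = 0}. Here v_3(7/50) = v_3(num) − v_3(den) = 0; compare against these criteria.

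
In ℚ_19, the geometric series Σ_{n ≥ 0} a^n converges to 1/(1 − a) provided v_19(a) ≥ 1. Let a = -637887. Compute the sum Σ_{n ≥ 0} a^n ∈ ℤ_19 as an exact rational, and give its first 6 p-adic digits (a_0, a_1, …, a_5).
Σ a^n = 1/(1 − a) = 1/637888;  first 6 digits = (1, 0, 0, 2, 14, 18)

v_19(a) = 3 ≥ 1, so the series converges in ℤ_19 to 1/(1 − a) = 1/(1 − (-637887)) = 1/637888. Expand this rational in ℤ_19: compute digits iteratively via d_i = x_i mod 19, x_{i+1} = (x_i − d_i)/19. The first 6 digits are (1, 0, 0, 2, 14, 18).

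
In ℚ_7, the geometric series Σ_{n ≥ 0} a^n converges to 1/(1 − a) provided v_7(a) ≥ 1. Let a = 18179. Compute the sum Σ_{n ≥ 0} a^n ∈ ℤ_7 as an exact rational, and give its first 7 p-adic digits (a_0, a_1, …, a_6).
Σ a^n = 1/(1 − a) = -1/18178;  first 7 digits = (1, 0, 0, 4, 0, 1, 2)

v_7(a) = 3 ≥ 1, so the series converges in ℤ_7 to 1/(1 − a) = 1/(1 − 18179) = -1/18178. Expand this rational in ℤ_7: compute digits iteratively via d_i = x_i mod 7, x_{i+1} = (x_i − d_i)/7. The first 7 digits are (1, 0, 0, 4, 0, 1, 2).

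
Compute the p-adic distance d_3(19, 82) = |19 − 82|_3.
d_3(19, 82) = 1/9

Step 1 — x − y = 19 − 82 = -63. Step 2 — v_3(-63) = 2 (factor: -63 = −(3^2 · 7); the sign does not affect v_p). Step 3 — |x − y|_3 = 3^{-2} = 1/9.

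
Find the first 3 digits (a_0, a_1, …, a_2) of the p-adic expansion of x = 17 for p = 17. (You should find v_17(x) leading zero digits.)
(a_0, …, a_2) = (0, 1, 0)

v_17(17) = 1, so a_0 = ... = a_0 = 0. Factor out: x = 17^1 · u with u = 1 a unit in ℤ_17. Expand u iteratively via a_{v+i} = u_i mod 17, u_{i+1} = (u_i − a_{v+i})/17:
  u_0 = 1;  a_1 = 1;  u_1 = (u_0 − 1)/17 = 0
  u_1 = 0;  a_2 = 0;  u_2 = (u_1 − 0)/17 = 0
Digits: (0, 1, 0).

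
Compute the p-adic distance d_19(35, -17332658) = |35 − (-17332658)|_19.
d_19(35, -17332658) = 1/2476099

Step 1 — x − y = 35 − (-17332658) = 17332693. Step 2 — v_19(17332693) = 5 (factor: 17332693 = (19^5 · 7); the sign does not affect v_p). Step 3 — |x − y|_19 = 19^{-5} = 1/2476099.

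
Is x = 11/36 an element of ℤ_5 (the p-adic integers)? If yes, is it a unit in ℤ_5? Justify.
x ∈ ℤ_5^× (unit); v_5(x) = 0

ℤ_5 = {x ∈ ℚ_5 : v_5(x) ≥ 0} and ℤ_5^× = {x ∈ ℤ_5 : v_5(x) = 0}. Here v_5(11/36) = v_5(num) − v_5(den) = 0; compare against these criteria.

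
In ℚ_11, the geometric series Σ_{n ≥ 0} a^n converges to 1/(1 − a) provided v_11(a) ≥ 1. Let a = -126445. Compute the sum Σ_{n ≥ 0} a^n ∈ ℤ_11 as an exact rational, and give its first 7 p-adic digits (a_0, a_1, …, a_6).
Σ a^n = 1/(1 − a) = 1/126446;  first 7 digits = (1, 0, 0, 4, 2, 10, 4)

v_11(a) = 3 ≥ 1, so the series converges in ℤ_11 to 1/(1 − a) = 1/(1 − (-126445)) = 1/126446. Expand this rational in ℤ_11: compute digits iteratively via d_i = x_i mod 11, x_{i+1} = (x_i − d_i)/11. The first 7 digits are (1, 0, 0, 4, 2, 10, 4).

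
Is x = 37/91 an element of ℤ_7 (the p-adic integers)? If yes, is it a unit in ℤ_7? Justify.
x ∉ ℤ_7 (v_7(x) = -1 < 0)

ℤ_7 = {x ∈ ℚ_7 : v_7(x) ≥ 0} and ℤ_7^× = {x ∈ ℤ_7 : v_7(x) = 0}. Here v_7(37/91) = v_7(num) − v_7(den) = -1; compare against these criteria.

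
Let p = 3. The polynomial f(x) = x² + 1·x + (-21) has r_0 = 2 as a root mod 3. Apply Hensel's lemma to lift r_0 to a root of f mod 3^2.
r_1 = 5 (mod 9)

Hensel: r_{i+1} = r_i − f(r_i)·(f′(r_i))^{-1} mod 3^{i+2}, f′(x) = 2x + 1. Iterate:
  r_0 = 2 (mod 3)
  r_1 = 5 (mod 9)
Final: r = 5 satisfies f(r) ≡ 0 mod 3^2.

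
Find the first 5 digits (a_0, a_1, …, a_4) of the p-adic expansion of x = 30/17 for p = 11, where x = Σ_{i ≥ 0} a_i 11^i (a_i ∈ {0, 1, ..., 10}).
(a_0, …, a_4) = (5, 1, 7, 0, 9)

v_11(30/17) = 0 (numerator and denominator both coprime to 11), so x ∈ ℤ_11^×. Compute digits iteratively via a_i = x_i mod 11, x_{i+1} = (x_i − a_i)/11, with x_0 = x:
  x_0 = 30/17;  a_0 = 5;  x_1 = (x_0 − 5)/11 = -5/17
  x_1 = -5/17;  a_1 = 1;  x_2 = (x_1 − 1)/11 = -2/17
  x_2 = -2/17;  a_2 = 7;  x_3 = (x_2 − 7)/11 = -11/17
  x_3 = -11/17;  a_3 = 0;  x_4 = (x_3 − 0)/11 = -1/17
  x_4 = -1/17;  a_4 = 9;  x_5 = (x_4 − 9)/11 = -14/17
Digits: (5, 1, 7, 0, 9).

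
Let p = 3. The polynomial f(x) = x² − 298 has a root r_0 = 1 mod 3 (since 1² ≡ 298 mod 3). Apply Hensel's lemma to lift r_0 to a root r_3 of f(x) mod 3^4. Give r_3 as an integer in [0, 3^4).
r_3 = 28 (mod 81)

Hensel's recurrence: r_{i+1} = r_i − f(r_i)·(f′(r_i))^{-1} mod 3^{i+2}, with f′(x) = 2x. Iterate:
  r_0 = 1 (mod 3)
  r_1 = 1 (mod 9)
  r_2 = 1 (mod 27)
  r_3 = 28 (mod 81)
Final: r_3 = 28, and one checks f(r_3) ≡ 0 mod 3^4.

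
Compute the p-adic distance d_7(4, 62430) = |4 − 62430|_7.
d_7(4, 62430) = 1/2401

Step 1 — x − y = 4 − 62430 = -62426. Step 2 — v_7(-62426) = 4 (factor: -62426 = −(7^4 · 26); the sign does not affect v_p). Step 3 — |x − y|_7 = 7^{-4} = 1/2401.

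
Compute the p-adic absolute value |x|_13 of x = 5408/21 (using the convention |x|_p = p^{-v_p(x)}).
|5408/21|_13 = 1/169

Step 1 — compute v_13(x) by factoring powers of 13 out of the numerator and denominator: v_13(5408/21) = 2. Step 2 — apply |x|_p = p^{-v_p(x)} = 13^{-2} = 1/169.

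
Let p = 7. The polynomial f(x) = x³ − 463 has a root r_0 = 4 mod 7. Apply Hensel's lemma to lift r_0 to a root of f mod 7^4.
r_3 = 193 (mod 2401)

Hensel: r_{i+1} = r_i − f(r_i)/f′(r_i) mod 7^{i+2}, where f′(x) = 3x². Iterate:
  r_0 = 4 (mod 7)
  r_1 = 46 (mod 49)
  r_2 = 193 (mod 343)
  r_3 = 193 (mod 2401)
Final: r = 193 with f(r) ≡ 0 mod 7^4.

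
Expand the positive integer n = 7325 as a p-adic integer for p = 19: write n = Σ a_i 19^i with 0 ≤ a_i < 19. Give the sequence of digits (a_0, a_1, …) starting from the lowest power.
(a_0, a_1, …) = (10, 5, 1, 1)

Repeated division by 19 gives the digits low-to-high: 7325 = 10 + 5·19^1 + 1·19^2 + 1·19^3. Digit sequence: (10, 5, 1, 1).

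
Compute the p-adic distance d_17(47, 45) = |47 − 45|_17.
d_17(47, 45) = 1

Step 1 — x − y = 47 − 45 = 2. Step 2 — v_17(2) = 0 (factor: 2 = (17^0 · 2); the sign does not affect v_p). Step 3 — |x − y|_17 = 17^{0} = 1.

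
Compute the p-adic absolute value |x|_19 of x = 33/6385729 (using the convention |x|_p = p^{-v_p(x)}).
|33/6385729|_19 = 130321

Step 1 — compute v_19(x) by factoring powers of 19 out of the numerator and denominator: v_19(33/6385729) = -4. Step 2 — apply |x|_p = p^{-v_p(x)} = 19^{4} = 130321.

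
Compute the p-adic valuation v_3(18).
v_3(18) = 2

v_3(n) is the largest exponent k such that 3^k divides n. Factor out: 18 = 3^2 · 2. (Sign doesn't affect v_p.) So v_3(18) = 2.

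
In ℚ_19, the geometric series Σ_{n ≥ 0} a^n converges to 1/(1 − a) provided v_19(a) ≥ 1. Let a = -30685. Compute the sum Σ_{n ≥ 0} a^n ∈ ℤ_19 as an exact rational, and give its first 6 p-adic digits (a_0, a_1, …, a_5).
Σ a^n = 1/(1 − a) = 1/30686;  first 6 digits = (1, 0, 10, 14, 4, 0)

v_19(a) = 2 ≥ 1, so the series converges in ℤ_19 to 1/(1 − a) = 1/(1 − (-30685)) = 1/30686. Expand this rational in ℤ_19: compute digits iteratively via d_i = x_i mod 19, x_{i+1} = (x_i − d_i)/19. The first 6 digits are (1, 0, 10, 14, 4, 0).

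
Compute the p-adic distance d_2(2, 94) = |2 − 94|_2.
d_2(2, 94) = 1/4

Step 1 — x − y = 2 − 94 = -92. Step 2 — v_2(-92) = 2 (factor: -92 = −(2^2 · 23); the sign does not affect v_p). Step 3 — |x − y|_2 = 2^{-2} = 1/4.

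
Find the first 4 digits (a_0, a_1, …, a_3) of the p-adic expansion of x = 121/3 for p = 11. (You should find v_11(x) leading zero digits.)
(a_0, …, a_3) = (0, 0, 4, 7)

v_11(121/3) = 2, so a_0 = ... = a_1 = 0. Factor out: x = 11^2 · u with u = 1/3 a unit in ℤ_11. Expand u iteratively via a_{v+i} = u_i mod 11, u_{i+1} = (u_i − a_{v+i})/11:
  u_0 = 1/3;  a_2 = 4;  u_1 = (u_0 − 4)/11 = -1/3
  u_1 = -1/3;  a_3 = 7;  u_2 = (u_1 − 7)/11 = -2/3
Digits: (0, 0, 4, 7).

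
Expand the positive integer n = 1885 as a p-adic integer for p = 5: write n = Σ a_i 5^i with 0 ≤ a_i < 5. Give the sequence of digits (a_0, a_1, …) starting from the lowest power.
(a_0, a_1, …) = (0, 2, 0, 0, 3)

Repeated division by 5 gives the digits low-to-high: 1885 = 2·5^1 + 3·5^4. Digit sequence: (0, 2, 0, 0, 3).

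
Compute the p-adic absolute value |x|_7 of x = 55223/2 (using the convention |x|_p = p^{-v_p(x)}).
|55223/2|_7 = 1/2401

Step 1 — compute v_7(x) by factoring powers of 7 out of the numerator and denominator: v_7(55223/2) = 4. Step 2 — apply |x|_p = p^{-v_p(x)} = 7^{-4} = 1/2401.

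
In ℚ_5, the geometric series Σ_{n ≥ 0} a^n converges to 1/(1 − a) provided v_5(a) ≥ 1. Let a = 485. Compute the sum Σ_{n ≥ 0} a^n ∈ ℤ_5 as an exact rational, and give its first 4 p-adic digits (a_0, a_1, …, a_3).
Σ a^n = 1/(1 − a) = -1/484;  first 4 digits = (1, 2, 3, 3)

v_5(a) = 1 ≥ 1, so the series converges in ℤ_5 to 1/(1 − a) = 1/(1 − 485) = -1/484. Expand this rational in ℤ_5: compute digits iteratively via d_i = x_i mod 5, x_{i+1} = (x_i − d_i)/5. The first 4 digits are (1, 2, 3, 3).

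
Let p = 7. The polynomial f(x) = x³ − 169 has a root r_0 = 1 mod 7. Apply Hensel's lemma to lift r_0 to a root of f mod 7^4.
r_3 = 694 (mod 2401)

Hensel: r_{i+1} = r_i − f(r_i)/f′(r_i) mod 7^{i+2}, where f′(x) = 3x². Iterate:
  r_0 = 1 (mod 7)
  r_1 = 8 (mod 49)
  r_2 = 8 (mod 343)
  r_3 = 694 (mod 2401)
Final: r = 694 with f(r) ≡ 0 mod 7^4.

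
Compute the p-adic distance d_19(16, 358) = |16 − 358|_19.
d_19(16, 358) = 1/19

Step 1 — x − y = 16 − 358 = -342. Step 2 — v_19(-342) = 1 (factor: -342 = −(19^1 · 18); the sign does not affect v_p). Step 3 — |x − y|_19 = 19^{-1} = 1/19.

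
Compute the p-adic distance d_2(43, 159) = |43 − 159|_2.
d_2(43, 159) = 1/4

Step 1 — x − y = 43 − 159 = -116. Step 2 — v_2(-116) = 2 (factor: -116 = −(2^2 · 29); the sign does not affect v_p). Step 3 — |x − y|_2 = 2^{-2} = 1/4.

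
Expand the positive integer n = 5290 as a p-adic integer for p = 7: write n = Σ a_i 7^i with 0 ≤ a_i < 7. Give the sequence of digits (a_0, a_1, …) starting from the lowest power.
(a_0, a_1, …) = (5, 6, 2, 1, 2)

Repeated division by 7 gives the digits low-to-high: 5290 = 5 + 6·7^1 + 2·7^2 + 1·7^3 + 2·7^4. Digit sequence: (5, 6, 2, 1, 2).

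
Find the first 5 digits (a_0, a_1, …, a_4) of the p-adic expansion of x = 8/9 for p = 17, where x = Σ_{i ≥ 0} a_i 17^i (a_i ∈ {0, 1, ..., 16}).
(a_0, …, a_4) = (16, 1, 15, 1, 15)

v_17(8/9) = 0 (numerator and denominator both coprime to 17), so x ∈ ℤ_17^×. Compute digits iteratively via a_i = x_i mod 17, x_{i+1} = (x_i − a_i)/17, with x_0 = x:
  x_0 = 8/9;  a_0 = 16;  x_1 = (x_0 − 16)/17 = -8/9
  x_1 = -8/9;  a_1 = 1;  x_2 = (x_1 − 1)/17 = -1/9
  x_2 = -1/9;  a_2 = 15;  x_3 = (x_2 − 15)/17 = -8/9
  x_3 = -8/9;  a_3 = 1;  x_4 = (x_3 − 1)/17 = -1/9
  x_4 = -1/9;  a_4 = 15;  x_5 = (x_4 − 15)/17 = -8/9
Digits: (16, 1, 15, 1, 15).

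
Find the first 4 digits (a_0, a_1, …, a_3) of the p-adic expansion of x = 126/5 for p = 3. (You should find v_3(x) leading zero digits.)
(a_0, …, a_3) = (0, 0, 1, 0)

v_3(126/5) = 2, so a_0 = ... = a_1 = 0. Factor out: x = 3^2 · u with u = 14/5 a unit in ℤ_3. Expand u iteratively via a_{v+i} = u_i mod 3, u_{i+1} = (u_i − a_{v+i})/3:
  u_0 = 14/5;  a_2 = 1;  u_1 = (u_0 − 1)/3 = 3/5
  u_1 = 3/5;  a_3 = 0;  u_2 = (u_1 − 0)/3 = 1/5
Digits: (0, 0, 1, 0).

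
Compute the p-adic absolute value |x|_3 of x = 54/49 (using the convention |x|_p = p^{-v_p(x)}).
|54/49|_3 = 1/27

Step 1 — compute v_3(x) by factoring powers of 3 out of the numerator and denominator: v_3(54/49) = 3. Step 2 — apply |x|_p = p^{-v_p(x)} = 3^{-3} = 1/27.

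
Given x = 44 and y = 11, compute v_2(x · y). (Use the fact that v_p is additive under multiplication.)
v_2(484) = 2

v_p(x) = 2 (factor: 44 = 2^2 · 11); v_p(y) = 0 (factor: 11 = 2^0 · 11). Additivity: v_p(xy) = v_p(x) + v_p(y) = 2 + 0 = 2. (Direct check: xy = 484 = 2^2 · (121).)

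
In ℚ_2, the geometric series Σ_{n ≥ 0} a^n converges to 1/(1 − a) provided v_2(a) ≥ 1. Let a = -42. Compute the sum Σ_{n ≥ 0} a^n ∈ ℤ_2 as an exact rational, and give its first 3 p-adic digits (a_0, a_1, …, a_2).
Σ a^n = 1/(1 − a) = 1/43;  first 3 digits = (1, 1, 0)

v_2(a) = 1 ≥ 1, so the series converges in ℤ_2 to 1/(1 − a) = 1/(1 − (-42)) = 1/43. Expand this rational in ℤ_2: compute digits iteratively via d_i = x_i mod 2, x_{i+1} = (x_i − d_i)/2. The first 3 digits are (1, 1, 0).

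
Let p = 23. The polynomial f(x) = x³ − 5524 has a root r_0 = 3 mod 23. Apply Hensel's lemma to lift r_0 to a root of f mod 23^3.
r_2 = 187 (mod 12167)

Hensel: r_{i+1} = r_i − f(r_i)/f′(r_i) mod 23^{i+2}, where f′(x) = 3x². Iterate:
  r_0 = 3 (mod 23)
  r_1 = 187 (mod 529)
  r_2 = 187 (mod 12167)
Final: r = 187 with f(r) ≡ 0 mod 23^3.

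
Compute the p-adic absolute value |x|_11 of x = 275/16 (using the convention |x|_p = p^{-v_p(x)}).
|275/16|_11 = 1/11

Step 1 — compute v_11(x) by factoring powers of 11 out of the numerator and denominator: v_11(275/16) = 1. Step 2 — apply |x|_p = p^{-v_p(x)} = 11^{-1} = 1/11.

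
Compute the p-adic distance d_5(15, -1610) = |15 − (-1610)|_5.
d_5(15, -1610) = 1/125

Step 1 — x − y = 15 − (-1610) = 1625. Step 2 — v_5(1625) = 3 (factor: 1625 = (5^3 · 13); the sign does not affect v_p). Step 3 — |x − y|_5 = 5^{-3} = 1/125.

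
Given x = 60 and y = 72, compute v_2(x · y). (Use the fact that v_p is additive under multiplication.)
v_2(4320) = 5

v_p(x) = 2 (factor: 60 = 2^2 · 15); v_p(y) = 3 (factor: 72 = 2^3 · 9). Additivity: v_p(xy) = v_p(x) + v_p(y) = 2 + 3 = 5. (Direct check: xy = 4320 = 2^5 · (135).)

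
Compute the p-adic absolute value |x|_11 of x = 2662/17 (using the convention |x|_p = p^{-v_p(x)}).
|2662/17|_11 = 1/1331

Step 1 — compute v_11(x) by factoring powers of 11 out of the numerator and denominator: v_11(2662/17) = 3. Step 2 — apply |x|_p = p^{-v_p(x)} = 11^{-3} = 1/1331.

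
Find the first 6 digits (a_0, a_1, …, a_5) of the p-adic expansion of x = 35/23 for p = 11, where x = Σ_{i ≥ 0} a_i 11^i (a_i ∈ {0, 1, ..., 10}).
(a_0, …, a_5) = (2, 10, 1, 7, 7, 6)

v_11(35/23) = 0 (numerator and denominator both coprime to 11), so x ∈ ℤ_11^×. Compute digits iteratively via a_i = x_i mod 11, x_{i+1} = (x_i − a_i)/11, with x_0 = x:
  x_0 = 35/23;  a_0 = 2;  x_1 = (x_0 − 2)/11 = -1/23
  x_1 = -1/23;  a_1 = 10;  x_2 = (x_1 − 10)/11 = -21/23
  x_2 = -21/23;  a_2 = 1;  x_3 = (x_2 − 1)/11 = -4/23
  x_3 = -4/23;  a_3 = 7;  x_4 = (x_3 − 7)/11 = -15/23
  x_4 = -15/23;  a_4 = 7;  x_5 = (x_4 − 7)/11 = -16/23
  x_5 = -16/23;  a_5 = 6;  x_6 = (x_5 − 6)/11 = -14/23
Digits: (2, 10, 1, 7, 7, 6).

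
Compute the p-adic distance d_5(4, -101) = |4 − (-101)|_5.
d_5(4, -101) = 1/5

Step 1 — x − y = 4 − (-101) = 105. Step 2 — v_5(105) = 1 (factor: 105 = (5^1 · 21); the sign does not affect v_p). Step 3 — |x − y|_5 = 5^{-1} = 1/5.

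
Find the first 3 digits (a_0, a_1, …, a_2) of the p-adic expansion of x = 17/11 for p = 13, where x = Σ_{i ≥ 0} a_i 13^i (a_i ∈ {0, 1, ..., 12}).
(a_0, …, a_2) = (11, 4, 2)

v_13(17/11) = 0 (numerator and denominator both coprime to 13), so x ∈ ℤ_13^×. Compute digits iteratively via a_i = x_i mod 13, x_{i+1} = (x_i − a_i)/13, with x_0 = x:
  x_0 = 17/11;  a_0 = 11;  x_1 = (x_0 − 11)/13 = -8/11
  x_1 = -8/11;  a_1 = 4;  x_2 = (x_1 − 4)/13 = -4/11
  x_2 = -4/11;  a_2 = 2;  x_3 = (x_2 − 2)/13 = -2/11
Digits: (11, 4, 2).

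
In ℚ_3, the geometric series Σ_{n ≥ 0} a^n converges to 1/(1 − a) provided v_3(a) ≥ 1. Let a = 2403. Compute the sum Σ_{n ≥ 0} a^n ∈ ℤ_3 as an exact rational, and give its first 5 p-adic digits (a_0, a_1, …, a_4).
Σ a^n = 1/(1 − a) = -1/2402;  first 5 digits = (1, 0, 0, 2, 2)

v_3(a) = 3 ≥ 1, so the series converges in ℤ_3 to 1/(1 − a) = 1/(1 − 2403) = -1/2402. Expand this rational in ℤ_3: compute digits iteratively via d_i = x_i mod 3, x_{i+1} = (x_i − d_i)/3. The first 5 digits are (1, 0, 0, 2, 2).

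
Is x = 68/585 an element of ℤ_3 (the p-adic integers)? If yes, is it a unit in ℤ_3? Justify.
x ∉ ℤ_3 (v_3(x) = -2 < 0)

ℤ_3 = {x ∈ ℚ_3 : v_3(x) ≥ 0} and ℤ_3^× = {x ∈ ℤ_3 : v_3(x) = 0}. Here v_3(68/585) = v_3(num) − v_3(den) = -2; compare against these criteria.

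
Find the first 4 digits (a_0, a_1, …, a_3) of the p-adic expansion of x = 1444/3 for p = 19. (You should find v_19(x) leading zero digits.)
(a_0, …, a_3) = (0, 0, 14, 12)

v_19(1444/3) = 2, so a_0 = ... = a_1 = 0. Factor out: x = 19^2 · u with u = 4/3 a unit in ℤ_19. Expand u iteratively via a_{v+i} = u_i mod 19, u_{i+1} = (u_i − a_{v+i})/19:
  u_0 = 4/3;  a_2 = 14;  u_1 = (u_0 − 14)/19 = -2/3
  u_1 = -2/3;  a_3 = 12;  u_2 = (u_1 − 12)/19 = -2/3
Digits: (0, 0, 14, 12).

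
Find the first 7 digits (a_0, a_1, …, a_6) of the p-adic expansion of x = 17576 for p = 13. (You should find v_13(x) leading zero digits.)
(a_0, …, a_6) = (0, 0, 0, 8, 0, 0, 0)

v_13(17576) = 3, so a_0 = ... = a_2 = 0. Factor out: x = 13^3 · u with u = 8 a unit in ℤ_13. Expand u iteratively via a_{v+i} = u_i mod 13, u_{i+1} = (u_i − a_{v+i})/13:
  u_0 = 8;  a_3 = 8;  u_1 = (u_0 − 8)/13 = 0
  u_1 = 0;  a_4 = 0;  u_2 = (u_1 − 0)/13 = 0
  u_2 = 0;  a_5 = 0;  u_3 = (u_2 − 0)/13 = 0
  u_3 = 0;  a_6 = 0;  u_4 = (u_3 − 0)/13 = 0
Digits: (0, 0, 0, 8, 0, 0, 0).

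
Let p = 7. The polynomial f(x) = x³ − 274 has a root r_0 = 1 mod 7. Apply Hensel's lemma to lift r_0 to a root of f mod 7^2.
r_1 = 43 (mod 49)

Hensel: r_{i+1} = r_i − f(r_i)/f′(r_i) mod 7^{i+2}, where f′(x) = 3x². Iterate:
  r_0 = 1 (mod 7)
  r_1 = 43 (mod 49)
Final: r = 43 with f(r) ≡ 0 mod 7^2.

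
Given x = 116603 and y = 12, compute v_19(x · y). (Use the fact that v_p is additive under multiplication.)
v_19(1399236) = 3

v_p(x) = 3 (factor: 116603 = 19^3 · 17); v_p(y) = 0 (factor: 12 = 19^0 · 12). Additivity: v_p(xy) = v_p(x) + v_p(y) = 3 + 0 = 3. (Direct check: xy = 1399236 = 19^3 · (204).)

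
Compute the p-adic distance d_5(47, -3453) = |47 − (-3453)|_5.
d_5(47, -3453) = 1/125

Step 1 — x − y = 47 − (-3453) = 3500. Step 2 — v_5(3500) = 3 (factor: 3500 = (5^3 · 28); the sign does not affect v_p). Step 3 — |x − y|_5 = 5^{-3} = 1/125.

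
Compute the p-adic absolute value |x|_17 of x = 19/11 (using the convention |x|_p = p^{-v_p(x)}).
|19/11|_17 = 1

Step 1 — compute v_17(x) by factoring powers of 17 out of the numerator and denominator: v_17(19/11) = 0. Step 2 — apply |x|_p = p^{-v_p(x)} = 17^{0} = 1.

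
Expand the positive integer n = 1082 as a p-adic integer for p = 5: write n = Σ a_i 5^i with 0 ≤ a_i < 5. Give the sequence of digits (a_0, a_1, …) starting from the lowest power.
(a_0, a_1, …) = (2, 1, 3, 3, 1)

Repeated division by 5 gives the digits low-to-high: 1082 = 2 + 1·5^1 + 3·5^2 + 3·5^3 + 1·5^4. Digit sequence: (2, 1, 3, 3, 1).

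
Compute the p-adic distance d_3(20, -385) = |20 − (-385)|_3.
d_3(20, -385) = 1/81

Step 1 — x − y = 20 − (-385) = 405. Step 2 — v_3(405) = 4 (factor: 405 = (3^4 · 5); the sign does not affect v_p). Step 3 — |x − y|_3 = 3^{-4} = 1/81.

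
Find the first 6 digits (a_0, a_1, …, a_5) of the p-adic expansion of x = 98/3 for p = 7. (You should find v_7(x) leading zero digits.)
(a_0, …, a_5) = (0, 0, 3, 2, 2, 2)

v_7(98/3) = 2, so a_0 = ... = a_1 = 0. Factor out: x = 7^2 · u with u = 2/3 a unit in ℤ_7. Expand u iteratively via a_{v+i} = u_i mod 7, u_{i+1} = (u_i − a_{v+i})/7:
  u_0 = 2/3;  a_2 = 3;  u_1 = (u_0 − 3)/7 = -1/3
  u_1 = -1/3;  a_3 = 2;  u_2 = (u_1 − 2)/7 = -1/3
  u_2 = -1/3;  a_4 = 2;  u_3 = (u_2 − 2)/7 = -1/3
  u_3 = -1/3;  a_5 = 2;  u_4 = (u_3 − 2)/7 = -1/3
Digits: (0, 0, 3, 2, 2, 2).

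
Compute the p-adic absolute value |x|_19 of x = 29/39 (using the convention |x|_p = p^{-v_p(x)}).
|29/39|_19 = 1

Step 1 — compute v_19(x) by factoring powers of 19 out of the numerator and denominator: v_19(29/39) = 0. Step 2 — apply |x|_p = p^{-v_p(x)} = 19^{0} = 1.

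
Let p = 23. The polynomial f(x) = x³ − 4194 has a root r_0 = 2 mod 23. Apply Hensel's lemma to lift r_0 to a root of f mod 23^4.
r_3 = 225264 (mod 279841)

Hensel: r_{i+1} = r_i − f(r_i)/f′(r_i) mod 23^{i+2}, where f′(x) = 3x². Iterate:
  r_0 = 2 (mod 23)
  r_1 = 439 (mod 529)
  r_2 = 6258 (mod 12167)
  r_3 = 225264 (mod 279841)
Final: r = 225264 with f(r) ≡ 0 mod 23^4.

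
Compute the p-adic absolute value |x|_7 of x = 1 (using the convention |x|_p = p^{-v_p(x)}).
|1|_7 = 1

Step 1 — compute v_7(x) by factoring powers of 7 out of the numerator and denominator: v_7(1) = 0. Step 2 — apply |x|_p = p^{-v_p(x)} = 7^{0} = 1.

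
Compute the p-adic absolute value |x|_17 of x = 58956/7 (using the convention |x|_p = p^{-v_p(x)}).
|58956/7|_17 = 1/4913

Step 1 — compute v_17(x) by factoring powers of 17 out of the numerator and denominator: v_17(58956/7) = 3. Step 2 — apply |x|_p = p^{-v_p(x)} = 17^{-3} = 1/4913.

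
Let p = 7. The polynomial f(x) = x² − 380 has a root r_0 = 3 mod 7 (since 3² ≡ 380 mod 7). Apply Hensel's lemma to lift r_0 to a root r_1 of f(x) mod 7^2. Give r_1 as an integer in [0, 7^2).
r_1 = 24 (mod 49)

Hensel's recurrence: r_{i+1} = r_i − f(r_i)·(f′(r_i))^{-1} mod 7^{i+2}, with f′(x) = 2x. Iterate:
  r_0 = 3 (mod 7)
  r_1 = 24 (mod 49)
Final: r_1 = 24, and one checks f(r_1) ≡ 0 mod 7^2.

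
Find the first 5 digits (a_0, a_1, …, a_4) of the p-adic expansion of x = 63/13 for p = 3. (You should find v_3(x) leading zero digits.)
(a_0, …, a_4) = (0, 0, 1, 1, 1)

v_3(63/13) = 2, so a_0 = ... = a_1 = 0. Factor out: x = 3^2 · u with u = 7/13 a unit in ℤ_3. Expand u iteratively via a_{v+i} = u_i mod 3, u_{i+1} = (u_i − a_{v+i})/3:
  u_0 = 7/13;  a_2 = 1;  u_1 = (u_0 − 1)/3 = -2/13
  u_1 = -2/13;  a_3 = 1;  u_2 = (u_1 − 1)/3 = -5/13
  u_2 = -5/13;  a_4 = 1;  u_3 = (u_2 − 1)/3 = -6/13
Digits: (0, 0, 1, 1, 1).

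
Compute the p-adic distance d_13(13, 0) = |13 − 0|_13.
d_13(13, 0) = 1/13

Step 1 — x − y = 13 − 0 = 13. Step 2 — v_13(13) = 1 (factor: 13 = (13^1 · 1); the sign does not affect v_p). Step 3 — |x − y|_13 = 13^{-1} = 1/13.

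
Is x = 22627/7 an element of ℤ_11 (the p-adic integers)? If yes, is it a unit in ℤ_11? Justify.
x ∈ ℤ_11 but not a unit; v_11(x) = 3 > 0

ℤ_11 = {x ∈ ℚ_11 : v_11(x) ≥ 0} and ℤ_11^× = {x ∈ ℤ_11 : v_11(x) = 0}. Here v_11(22627/7) = v_11(num) − v_11(den) = 3; compare against these criteria.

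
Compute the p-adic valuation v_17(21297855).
v_17(21297855) = 5

v_17(n) is the largest exponent k such that 17^k divides n. Factor out: 21297855 = 17^5 · 15. (Sign doesn't affect v_p.) So v_17(21297855) = 5.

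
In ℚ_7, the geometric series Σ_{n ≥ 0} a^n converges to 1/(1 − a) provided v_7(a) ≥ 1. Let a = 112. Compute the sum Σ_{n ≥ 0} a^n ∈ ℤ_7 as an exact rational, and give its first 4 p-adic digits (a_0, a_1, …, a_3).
Σ a^n = 1/(1 − a) = -1/111;  first 4 digits = (1, 2, 6, 2)

v_7(a) = 1 ≥ 1, so the series converges in ℤ_7 to 1/(1 − a) = 1/(1 − 112) = -1/111. Expand this rational in ℤ_7: compute digits iteratively via d_i = x_i mod 7, x_{i+1} = (x_i − d_i)/7. The first 4 digits are (1, 2, 6, 2).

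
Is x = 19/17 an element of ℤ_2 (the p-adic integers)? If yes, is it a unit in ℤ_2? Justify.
x ∈ ℤ_2^× (unit); v_2(x) = 0

ℤ_2 = {x ∈ ℚ_2 : v_2(x) ≥ 0} and ℤ_2^× = {x ∈ ℤ_2 : v_2(x) = 0}. Here v_2(19/17) = v_2(num) − v_2(den) = 0; compare against these criteria.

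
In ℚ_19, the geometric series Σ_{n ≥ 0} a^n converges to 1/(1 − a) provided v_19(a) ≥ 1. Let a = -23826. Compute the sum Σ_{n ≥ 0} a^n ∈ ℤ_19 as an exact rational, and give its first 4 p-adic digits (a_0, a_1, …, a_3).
Σ a^n = 1/(1 − a) = 1/23827;  first 4 digits = (1, 0, 10, 15)

v_19(a) = 2 ≥ 1, so the series converges in ℤ_19 to 1/(1 − a) = 1/(1 − (-23826)) = 1/23827. Expand this rational in ℤ_19: compute digits iteratively via d_i = x_i mod 19, x_{i+1} = (x_i − d_i)/19. The first 4 digits are (1, 0, 10, 15).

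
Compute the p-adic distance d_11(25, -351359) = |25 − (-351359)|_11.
d_11(25, -351359) = 1/14641

Step 1 — x − y = 25 − (-351359) = 351384. Step 2 — v_11(351384) = 4 (factor: 351384 = (11^4 · 24); the sign does not affect v_p). Step 3 — |x − y|_11 = 11^{-4} = 1/14641.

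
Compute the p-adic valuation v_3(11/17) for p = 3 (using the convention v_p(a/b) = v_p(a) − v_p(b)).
v_3(11/17) = 0

Factor powers of 3 from the numerator and denominator of the reduced fraction: 11 = 3^0 · 11 and 17 = 3^0 · 17. Apply v_p(a/b) = v_p(a) − v_p(b): v_3(11/17) = 0 − 0 = 0.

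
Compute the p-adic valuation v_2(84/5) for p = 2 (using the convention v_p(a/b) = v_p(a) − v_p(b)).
v_2(84/5) = 2

Factor powers of 2 from the numerator and denominator of the reduced fraction: 84 = 2^2 · 21 and 5 = 2^0 · 5. Apply v_p(a/b) = v_p(a) − v_p(b): v_2(84/5) = 2 − 0 = 2.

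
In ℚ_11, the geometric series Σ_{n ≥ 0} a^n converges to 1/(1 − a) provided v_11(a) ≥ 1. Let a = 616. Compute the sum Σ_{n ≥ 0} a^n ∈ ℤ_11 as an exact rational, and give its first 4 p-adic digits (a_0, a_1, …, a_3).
Σ a^n = 1/(1 − a) = -1/615;  first 4 digits = (1, 1, 6, 0)

v_11(a) = 1 ≥ 1, so the series converges in ℤ_11 to 1/(1 − a) = 1/(1 − 616) = -1/615. Expand this rational in ℤ_11: compute digits iteratively via d_i = x_i mod 11, x_{i+1} = (x_i − d_i)/11. The first 4 digits are (1, 1, 6, 0).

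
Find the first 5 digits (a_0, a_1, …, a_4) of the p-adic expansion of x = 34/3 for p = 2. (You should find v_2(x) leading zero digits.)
(a_0, …, a_4) = (0, 1, 1, 0, 1)

v_2(34/3) = 1, so a_0 = ... = a_0 = 0. Factor out: x = 2^1 · u with u = 17/3 a unit in ℤ_2. Expand u iteratively via a_{v+i} = u_i mod 2, u_{i+1} = (u_i − a_{v+i})/2:
  u_0 = 17/3;  a_1 = 1;  u_1 = (u_0 − 1)/2 = 7/3
  u_1 = 7/3;  a_2 = 1;  u_2 = (u_1 − 1)/2 = 2/3
  u_2 = 2/3;  a_3 = 0;  u_3 = (u_2 − 0)/2 = 1/3
  u_3 = 1/3;  a_4 = 1;  u_4 = (u_3 − 1)/2 = -1/3
Digits: (0, 1, 1, 0, 1).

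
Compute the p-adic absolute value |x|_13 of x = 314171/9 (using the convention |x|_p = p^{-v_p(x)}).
|314171/9|_13 = 1/28561

Step 1 — compute v_13(x) by factoring powers of 13 out of the numerator and denominator: v_13(314171/9) = 4. Step 2 — apply |x|_p = p^{-v_p(x)} = 13^{-4} = 1/28561.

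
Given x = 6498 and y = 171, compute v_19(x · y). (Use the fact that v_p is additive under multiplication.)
v_19(1111158) = 3

v_p(x) = 2 (factor: 6498 = 19^2 · 18); v_p(y) = 1 (factor: 171 = 19^1 · 9). Additivity: v_p(xy) = v_p(x) + v_p(y) = 2 + 1 = 3. (Direct check: xy = 1111158 = 19^3 · (162).)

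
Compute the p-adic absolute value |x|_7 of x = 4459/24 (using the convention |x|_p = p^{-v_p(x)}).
|4459/24|_7 = 1/343

Step 1 — compute v_7(x) by factoring powers of 7 out of the numerator and denominator: v_7(4459/24) = 3. Step 2 — apply |x|_p = p^{-v_p(x)} = 7^{-3} = 1/343.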